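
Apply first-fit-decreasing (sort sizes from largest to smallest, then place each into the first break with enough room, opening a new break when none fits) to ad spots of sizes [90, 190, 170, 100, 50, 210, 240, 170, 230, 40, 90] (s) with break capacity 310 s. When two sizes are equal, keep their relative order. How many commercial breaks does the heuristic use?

6

Sorted descending: 240, 230, 210, 190, 170, 170, 100, 90, 90, 50, 40.
  240 → break 1 (new)  [load 240/310]
  230 → break 2 (new)  [load 230/310]
  210 → break 3 (new)  [load 210/310]
  190 → break 4 (new)  [load 190/310]
  170 → break 5 (new)  [load 170/310]
  170 → break 6 (new)  [load 170/310]
  100 → break 3  [load 310/310]
  90 → break 4  [load 280/310]
  90 → break 5  [load 260/310]
  50 → break 1  [load 290/310]
  40 → break 2  [load 270/310]
6 commercial breaks opened.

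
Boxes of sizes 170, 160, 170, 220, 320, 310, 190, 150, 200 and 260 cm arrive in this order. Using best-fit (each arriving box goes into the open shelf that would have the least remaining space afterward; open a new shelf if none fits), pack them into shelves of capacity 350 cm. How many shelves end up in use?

8

  170 → shelf 1 (new)  [load 170/350]
  160 → shelf 1  [load 330/350]
  170 → shelf 2 (new)  [load 170/350]
  220 → shelf 3 (new)  [load 220/350]
  320 → shelf 4 (new)  [load 320/350]
  310 → shelf 5 (new)  [load 310/350]
  190 → shelf 6 (new)  [load 190/350]
  150 → shelf 6  [load 340/350]
  200 → shelf 7 (new)  [load 200/350]
  260 → shelf 8 (new)  [load 260/350]
8 shelves opened.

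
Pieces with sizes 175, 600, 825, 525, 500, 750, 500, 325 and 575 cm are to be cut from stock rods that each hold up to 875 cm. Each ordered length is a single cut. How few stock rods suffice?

7

Total = 825 + 750 + 600 + 575 + 525 + 500 + 500 + 325 + 175 = 4775 cm.
Lower bound: ⌈4775/875⌉ = 6 stock rods.
Also, 7 pieces each exceed 875/2 cm, and no two of those can share a stock rod, so at least 7 stock rods are needed.
A packing using 7 stock rods:
  stock rod 1: 825 = 825
  stock rod 2: 750 = 750
  stock rod 3: 600 + 175 = 775
  stock rod 4: 575 = 575
  stock rod 5: 525 + 325 = 850
  stock rod 6: 500 = 500
  stock rod 7: 500 = 500
This matches the lower bound, so 7 is optimal.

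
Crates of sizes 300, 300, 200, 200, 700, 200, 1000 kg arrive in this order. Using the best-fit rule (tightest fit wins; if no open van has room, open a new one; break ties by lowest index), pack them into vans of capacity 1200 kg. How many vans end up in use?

  300 → van 1 (new)  [load 300/1200]
  300 → van 1  [load 600/1200]
  200 → van 1  [load 800/1200]
  200 → van 1  [load 1000/1200]
  700 → van 2 (new)  [load 700/1200]
  200 → van 1  [load 1200/1200]
  1000 → van 3 (new)  [load 1000/1200]
3 vans opened.

3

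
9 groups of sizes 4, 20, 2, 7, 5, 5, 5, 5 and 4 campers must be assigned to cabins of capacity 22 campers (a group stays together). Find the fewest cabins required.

3

Total = 20 + 7 + 5 + 5 + 5 + 5 + 4 + 4 + 2 = 57 campers.
Lower bound: ⌈57/22⌉ = 3 cabins.
A packing using 3 cabins:
  cabin 1: 20 + 2 = 22
  cabin 2: 7 + 5 + 5 + 5 = 22
  cabin 3: 5 + 4 + 4 = 13
This matches the lower bound, so 3 is optimal.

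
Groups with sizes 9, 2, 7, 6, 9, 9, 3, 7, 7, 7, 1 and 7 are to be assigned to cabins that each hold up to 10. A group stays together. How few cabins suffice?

Total = 9 + 9 + 9 + 7 + 7 + 7 + 7 + 7 + 6 + 3 + 2 + 1 = 74.
Lower bound: ⌈74/10⌉ = 8 cabins.
Also, 9 groups each exceed 5, and no two of those can share a cabin, so at least 9 cabins are needed.
A packing using 9 cabins:
  cabin 1: 9 + 1 = 10
  cabin 2: 9 = 9
  cabin 3: 9 = 9
  cabin 4: 7 + 3 = 10
  cabin 5: 7 + 2 = 9
  cabin 6: 7 = 7
  cabin 7: 7 = 7
  cabin 8: 7 = 7
  cabin 9: 6 = 6
This matches the lower bound, so 9 is optimal.

9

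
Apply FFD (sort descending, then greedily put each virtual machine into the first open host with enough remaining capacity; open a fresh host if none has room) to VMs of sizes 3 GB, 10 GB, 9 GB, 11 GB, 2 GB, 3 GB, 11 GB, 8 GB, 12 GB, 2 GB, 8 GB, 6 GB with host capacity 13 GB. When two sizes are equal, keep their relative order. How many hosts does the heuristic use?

8

Sorted descending: 12, 11, 11, 10, 9, 8, 8, 6, 3, 3, 2, 2.
  12 → host 1 (new)  [load 12/13]
  11 → host 2 (new)  [load 11/13]
  11 → host 3 (new)  [load 11/13]
  10 → host 4 (new)  [load 10/13]
  9 → host 5 (new)  [load 9/13]
  8 → host 6 (new)  [load 8/13]
  8 → host 7 (new)  [load 8/13]
  6 → host 8 (new)  [load 6/13]
  3 → host 4  [load 13/13]
  3 → host 5  [load 12/13]
  2 → host 2  [load 13/13]
  2 → host 3  [load 13/13]
8 hosts opened.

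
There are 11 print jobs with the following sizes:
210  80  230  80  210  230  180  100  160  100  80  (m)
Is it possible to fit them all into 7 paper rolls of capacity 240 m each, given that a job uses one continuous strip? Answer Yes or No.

Total = 1660 m; ⌈1660/240⌉ = 7.
The bound of 7 does not rule out 7, but exhaustive search shows no assignment into 7 paper rolls of capacity 240 m exists — the minimum is 8.

No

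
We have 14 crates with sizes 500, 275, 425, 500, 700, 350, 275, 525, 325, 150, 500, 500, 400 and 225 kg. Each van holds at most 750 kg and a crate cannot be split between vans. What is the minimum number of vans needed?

Total = 700 + 525 + 500 + 500 + 500 + 500 + 425 + 400 + 350 + 325 + 275 + 275 + 225 + 150 = 5650 kg.
Lower bound: ⌈5650/750⌉ = 8 vans.
A packing using 9 vans:
  van 1: 700 = 700
  van 2: 525 + 225 = 750
  van 3: 500 + 150 = 650
  van 4: 500 = 500
  van 5: 500 = 500
  van 6: 500 = 500
  van 7: 425 + 325 = 750
  van 8: 400 + 350 = 750
  van 9: 275 + 275 = 550
No arrangement into 8 vans stays within capacity, so 9 is optimal.

9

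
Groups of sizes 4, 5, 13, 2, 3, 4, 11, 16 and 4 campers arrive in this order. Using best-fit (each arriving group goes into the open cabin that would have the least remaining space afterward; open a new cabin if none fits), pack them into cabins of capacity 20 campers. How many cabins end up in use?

4

  4 → cabin 1 (new)  [load 4/20]
  5 → cabin 1  [load 9/20]
  13 → cabin 2 (new)  [load 13/20]
  2 → cabin 2  [load 15/20]
  3 → cabin 2  [load 18/20]
  4 → cabin 1  [load 13/20]
  11 → cabin 3 (new)  [load 11/20]
  16 → cabin 4 (new)  [load 16/20]
  4 → cabin 4  [load 20/20]
4 cabins opened.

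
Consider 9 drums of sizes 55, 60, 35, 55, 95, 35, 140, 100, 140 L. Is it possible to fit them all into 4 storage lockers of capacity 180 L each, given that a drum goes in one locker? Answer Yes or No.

Total = 715 L; ⌈715/180⌉ = 4.
The bound of 4 does not rule out 4, but exhaustive search shows no assignment into 4 storage lockers of capacity 180 L exists — the minimum is 5.

No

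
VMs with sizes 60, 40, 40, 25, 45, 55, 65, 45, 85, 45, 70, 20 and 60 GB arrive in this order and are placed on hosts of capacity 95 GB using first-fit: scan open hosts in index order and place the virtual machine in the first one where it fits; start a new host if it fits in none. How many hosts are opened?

  60 → host 1 (new)  [load 60/95]
  40 → host 2 (new)  [load 40/95]
  40 → host 2  [load 80/95]
  25 → host 1  [load 85/95]
  45 → host 3 (new)  [load 45/95]
  55 → host 4 (new)  [load 55/95]
  65 → host 5 (new)  [load 65/95]
  45 → host 3  [load 90/95]
  85 → host 6 (new)  [load 85/95]
  45 → host 7 (new)  [load 45/95]
  70 → host 8 (new)  [load 70/95]
  20 → host 4  [load 75/95]
  60 → host 9 (new)  [load 60/95]
9 hosts opened.

9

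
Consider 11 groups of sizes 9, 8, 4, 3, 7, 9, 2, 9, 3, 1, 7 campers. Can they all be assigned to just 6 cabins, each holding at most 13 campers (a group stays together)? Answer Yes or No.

Yes

A valid assignment using 6 cabins:
  cabin 1: 9 + 4 = 13
  cabin 2: 9 + 3 + 1 = 13
  cabin 3: 9 + 3 = 12
  cabin 4: 8 + 2 = 10
  cabin 5: 7 = 7
  cabin 6: 7 = 7
Every load is within 13 campers, so 6 cabins suffice.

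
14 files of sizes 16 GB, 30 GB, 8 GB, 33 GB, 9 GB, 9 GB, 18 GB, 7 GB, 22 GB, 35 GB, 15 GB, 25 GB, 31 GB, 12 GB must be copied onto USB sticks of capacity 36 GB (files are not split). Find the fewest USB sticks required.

9

Total = 35 + 33 + 31 + 30 + 25 + 22 + 18 + 16 + 15 + 12 + 9 + 9 + 8 + 7 = 270 GB.
Lower bound: ⌈270/36⌉ = 8 USB sticks.
A packing using 9 USB sticks:
  USB stick 1: 35 = 35
  USB stick 2: 33 = 33
  USB stick 3: 31 = 31
  USB stick 4: 30 = 30
  USB stick 5: 25 + 9 = 34
  USB stick 6: 22 + 12 = 34
  USB stick 7: 18 + 16 = 34
  USB stick 8: 15 + 9 + 8 = 32
  USB stick 9: 7 = 7
No arrangement into 8 USB sticks stays within capacity, so 9 is optimal.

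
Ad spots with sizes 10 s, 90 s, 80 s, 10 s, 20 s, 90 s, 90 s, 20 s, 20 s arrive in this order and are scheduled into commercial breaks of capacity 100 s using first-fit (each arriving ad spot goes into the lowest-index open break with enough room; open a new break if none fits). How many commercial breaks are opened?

5

  10 → break 1 (new)  [load 10/100]
  90 → break 1  [load 100/100]
  80 → break 2 (new)  [load 80/100]
  10 → break 2  [load 90/100]
  20 → break 3 (new)  [load 20/100]
  90 → break 4 (new)  [load 90/100]
  90 → break 5 (new)  [load 90/100]
  20 → break 3  [load 40/100]
  20 → break 3  [load 60/100]
5 commercial breaks opened.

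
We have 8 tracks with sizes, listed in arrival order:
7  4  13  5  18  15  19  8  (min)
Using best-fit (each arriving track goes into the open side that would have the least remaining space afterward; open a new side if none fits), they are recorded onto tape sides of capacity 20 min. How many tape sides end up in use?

  7 → side 1 (new)  [load 7/20]
  4 → side 1  [load 11/20]
  13 → side 2 (new)  [load 13/20]
  5 → side 2  [load 18/20]
  18 → side 3 (new)  [load 18/20]
  15 → side 4 (new)  [load 15/20]
  19 → side 5 (new)  [load 19/20]
  8 → side 1  [load 19/20]
5 tape sides opened.

5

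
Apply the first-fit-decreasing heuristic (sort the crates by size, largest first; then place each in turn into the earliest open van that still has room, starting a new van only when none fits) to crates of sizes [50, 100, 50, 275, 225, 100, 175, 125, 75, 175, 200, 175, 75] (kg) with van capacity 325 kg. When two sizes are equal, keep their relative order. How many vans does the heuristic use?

Sorted descending: 275, 225, 200, 175, 175, 175, 125, 100, 100, 75, 75, 50, 50.
  275 → van 1 (new)  [load 275/325]
  225 → van 2 (new)  [load 225/325]
  200 → van 3 (new)  [load 200/325]
  175 → van 4 (new)  [load 175/325]
  175 → van 5 (new)  [load 175/325]
  175 → van 6 (new)  [load 175/325]
  125 → van 3  [load 325/325]
  100 → van 2  [load 325/325]
  100 → van 4  [load 275/325]
  75 → van 5  [load 250/325]
  75 → van 5  [load 325/325]
  50 → van 1  [load 325/325]
  50 → van 4  [load 325/325]
6 vans opened.

6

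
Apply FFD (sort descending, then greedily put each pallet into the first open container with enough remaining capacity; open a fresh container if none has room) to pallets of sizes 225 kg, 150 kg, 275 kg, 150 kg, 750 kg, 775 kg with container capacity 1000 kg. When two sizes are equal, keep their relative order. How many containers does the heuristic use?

3

Sorted descending: 775, 750, 275, 225, 150, 150.
  775 → container 1 (new)  [load 775/1000]
  750 → container 2 (new)  [load 750/1000]
  275 → container 3 (new)  [load 275/1000]
  225 → container 1  [load 1000/1000]
  150 → container 2  [load 900/1000]
  150 → container 3  [load 425/1000]
3 containers opened.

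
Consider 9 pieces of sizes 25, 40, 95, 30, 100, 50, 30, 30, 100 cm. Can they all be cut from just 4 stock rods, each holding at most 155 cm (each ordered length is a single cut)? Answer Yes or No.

Yes

A valid assignment using 4 stock rods:
  stock rod 1: 100 + 50 = 150
  stock rod 2: 100 + 40 = 140
  stock rod 3: 95 + 30 + 30 = 155
  stock rod 4: 30 + 25 = 55
Every load is within 155 cm, so 4 stock rods suffice.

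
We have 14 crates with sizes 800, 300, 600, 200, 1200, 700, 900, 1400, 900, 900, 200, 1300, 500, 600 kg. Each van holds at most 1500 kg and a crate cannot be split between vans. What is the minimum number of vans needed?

Total = 1400 + 1300 + 1200 + 900 + 900 + 900 + 800 + 700 + 600 + 600 + 500 + 300 + 200 + 200 = 10500 kg.
Lower bound: ⌈10500/1500⌉ = 7 vans.
A packing using 8 vans:
  van 1: 1400 = 1400
  van 2: 1300 + 200 = 1500
  van 3: 1200 + 300 = 1500
  van 4: 900 + 600 = 1500
  van 5: 900 + 600 = 1500
  van 6: 900 + 500 = 1400
  van 7: 800 + 700 = 1500
  van 8: 200 = 200
No arrangement into 7 vans stays within capacity, so 8 is optimal.

8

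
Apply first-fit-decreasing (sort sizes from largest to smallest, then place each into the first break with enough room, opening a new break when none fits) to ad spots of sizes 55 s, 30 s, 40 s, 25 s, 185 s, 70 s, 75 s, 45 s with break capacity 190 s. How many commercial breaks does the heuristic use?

Sorted descending: 185, 75, 70, 55, 45, 40, 30, 25.
  185 → break 1 (new)  [load 185/190]
  75 → break 2 (new)  [load 75/190]
  70 → break 2  [load 145/190]
  55 → break 3 (new)  [load 55/190]
  45 → break 2  [load 190/190]
  40 → break 3  [load 95/190]
  30 → break 3  [load 125/190]
  25 → break 3  [load 150/190]
3 commercial breaks opened.

3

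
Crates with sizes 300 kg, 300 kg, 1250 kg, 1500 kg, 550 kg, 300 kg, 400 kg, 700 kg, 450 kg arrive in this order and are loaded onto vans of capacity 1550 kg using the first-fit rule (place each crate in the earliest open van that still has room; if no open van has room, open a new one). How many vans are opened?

  300 → van 1 (new)  [load 300/1550]
  300 → van 1  [load 600/1550]
  1250 → van 2 (new)  [load 1250/1550]
  1500 → van 3 (new)  [load 1500/1550]
  550 → van 1  [load 1150/1550]
  300 → van 1  [load 1450/1550]
  400 → van 4 (new)  [load 400/1550]
  700 → van 4  [load 1100/1550]
  450 → van 4  [load 1550/1550]
4 vans opened.

4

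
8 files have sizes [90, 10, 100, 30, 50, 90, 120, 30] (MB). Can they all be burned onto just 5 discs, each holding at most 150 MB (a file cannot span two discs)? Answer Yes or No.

Yes

A valid assignment using 4 discs:
  disc 1: 120 + 30 = 150
  disc 2: 100 + 50 = 150
  disc 3: 90 + 30 + 10 = 130
  disc 4: 90 = 90
That uses only 4 ≤ 5, so 5 discs are enough.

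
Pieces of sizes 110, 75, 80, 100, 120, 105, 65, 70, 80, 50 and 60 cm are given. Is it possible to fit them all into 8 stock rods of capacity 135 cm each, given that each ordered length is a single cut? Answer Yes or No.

Yes

A valid assignment using 8 stock rods:
  stock rod 1: 120 = 120
  stock rod 2: 110 = 110
  stock rod 3: 105 = 105
  stock rod 4: 100 = 100
  stock rod 5: 80 + 50 = 130
  stock rod 6: 80 = 80
  stock rod 7: 75 + 60 = 135
  stock rod 8: 70 + 65 = 135
Every load is within 135 cm, so 8 stock rods suffice.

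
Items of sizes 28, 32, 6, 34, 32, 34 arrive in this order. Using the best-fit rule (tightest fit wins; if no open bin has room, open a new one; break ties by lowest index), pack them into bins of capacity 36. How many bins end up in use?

  28 → bin 1 (new)  [load 28/36]
  32 → bin 2 (new)  [load 32/36]
  6 → bin 1  [load 34/36]
  34 → bin 3 (new)  [load 34/36]
  32 → bin 4 (new)  [load 32/36]
  34 → bin 5 (new)  [load 34/36]
5 bins opened.

5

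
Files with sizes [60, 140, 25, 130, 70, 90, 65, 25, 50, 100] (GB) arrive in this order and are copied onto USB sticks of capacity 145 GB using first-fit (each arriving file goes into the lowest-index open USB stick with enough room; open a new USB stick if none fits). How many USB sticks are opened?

  60 → USB stick 1 (new)  [load 60/145]
  140 → USB stick 2 (new)  [load 140/145]
  25 → USB stick 1  [load 85/145]
  130 → USB stick 3 (new)  [load 130/145]
  70 → USB stick 4 (new)  [load 70/145]
  90 → USB stick 5 (new)  [load 90/145]
  65 → USB stick 4  [load 135/145]
  25 → USB stick 1  [load 110/145]
  50 → USB stick 5  [load 140/145]
  100 → USB stick 6 (new)  [load 100/145]
6 USB sticks opened.

6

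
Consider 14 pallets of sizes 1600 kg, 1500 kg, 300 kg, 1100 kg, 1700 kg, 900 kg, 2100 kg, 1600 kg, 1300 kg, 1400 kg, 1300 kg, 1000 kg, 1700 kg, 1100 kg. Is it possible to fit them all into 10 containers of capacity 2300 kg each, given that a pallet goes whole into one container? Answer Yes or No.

Yes

A valid assignment using 10 containers:
  container 1: 2100 = 2100
  container 2: 1700 + 300 = 2000
  container 3: 1700 = 1700
  container 4: 1600 = 1600
  container 5: 1600 = 1600
  container 6: 1500 = 1500
  container 7: 1400 + 900 = 2300
  container 8: 1300 + 1000 = 2300
  container 9: 1300 = 1300
  container 10: 1100 + 1100 = 2200
Every load is within 2300 kg, so 10 containers suffice.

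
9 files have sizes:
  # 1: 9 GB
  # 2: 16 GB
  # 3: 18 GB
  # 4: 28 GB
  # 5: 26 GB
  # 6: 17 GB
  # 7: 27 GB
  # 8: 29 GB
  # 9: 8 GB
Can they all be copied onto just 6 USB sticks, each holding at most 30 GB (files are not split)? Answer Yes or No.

No

Total = 178 GB; ⌈178/30⌉ = 6.
7 files each exceed half the capacity and cannot share a USB stick, forcing at least 7 USB sticks.
At least 7 USB sticks are required, but only 6 are allowed.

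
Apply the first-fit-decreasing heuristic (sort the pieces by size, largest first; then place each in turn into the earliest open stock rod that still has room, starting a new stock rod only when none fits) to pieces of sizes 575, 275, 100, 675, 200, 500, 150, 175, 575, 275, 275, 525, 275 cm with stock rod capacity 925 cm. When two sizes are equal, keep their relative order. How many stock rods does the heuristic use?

6

Sorted descending: 675, 575, 575, 525, 500, 275, 275, 275, 275, 200, 175, 150, 100.
  675 → stock rod 1 (new)  [load 675/925]
  575 → stock rod 2 (new)  [load 575/925]
  575 → stock rod 3 (new)  [load 575/925]
  525 → stock rod 4 (new)  [load 525/925]
  500 → stock rod 5 (new)  [load 500/925]
  275 → stock rod 2  [load 850/925]
  275 → stock rod 3  [load 850/925]
  275 → stock rod 4  [load 800/925]
  275 → stock rod 5  [load 775/925]
  200 → stock rod 1  [load 875/925]
  175 → stock rod 6 (new)  [load 175/925]
  150 → stock rod 5  [load 925/925]
  100 → stock rod 4  [load 900/925]
6 stock rods opened.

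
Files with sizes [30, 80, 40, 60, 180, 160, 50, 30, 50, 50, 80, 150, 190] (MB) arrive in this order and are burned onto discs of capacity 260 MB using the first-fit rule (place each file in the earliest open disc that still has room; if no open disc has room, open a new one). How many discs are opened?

  30 → disc 1 (new)  [load 30/260]
  80 → disc 1  [load 110/260]
  40 → disc 1  [load 150/260]
  60 → disc 1  [load 210/260]
  180 → disc 2 (new)  [load 180/260]
  160 → disc 3 (new)  [load 160/260]
  50 → disc 1  [load 260/260]
  30 → disc 2  [load 210/260]
  50 → disc 2  [load 260/260]
  50 → disc 3  [load 210/260]
  80 → disc 4 (new)  [load 80/260]
  150 → disc 4  [load 230/260]
  190 → disc 5 (new)  [load 190/260]
5 discs opened.

5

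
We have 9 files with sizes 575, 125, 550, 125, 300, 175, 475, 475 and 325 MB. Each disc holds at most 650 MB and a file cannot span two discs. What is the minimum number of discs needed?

Total = 575 + 550 + 475 + 475 + 325 + 300 + 175 + 125 + 125 = 3125 MB.
Lower bound: ⌈3125/650⌉ = 5 discs.
A packing using 6 discs:
  disc 1: 575 = 575
  disc 2: 550 = 550
  disc 3: 475 + 175 = 650
  disc 4: 475 + 125 = 600
  disc 5: 325 + 300 = 625
  disc 6: 125 = 125
No arrangement into 5 discs stays within capacity, so 6 is optimal.

6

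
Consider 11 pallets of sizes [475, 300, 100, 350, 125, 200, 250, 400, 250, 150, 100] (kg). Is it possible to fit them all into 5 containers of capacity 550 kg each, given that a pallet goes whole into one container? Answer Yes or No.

Total = 2700 kg; ⌈2700/550⌉ = 5.
The bound of 5 does not rule out 5, but exhaustive search shows no assignment into 5 containers of capacity 550 kg exists — the minimum is 6.

No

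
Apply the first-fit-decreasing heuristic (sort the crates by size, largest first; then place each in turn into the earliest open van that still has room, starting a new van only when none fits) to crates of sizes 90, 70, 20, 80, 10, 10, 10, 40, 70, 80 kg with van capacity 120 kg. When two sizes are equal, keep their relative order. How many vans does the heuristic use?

5

Sorted descending: 90, 80, 80, 70, 70, 40, 20, 10, 10, 10.
  90 → van 1 (new)  [load 90/120]
  80 → van 2 (new)  [load 80/120]
  80 → van 3 (new)  [load 80/120]
  70 → van 4 (new)  [load 70/120]
  70 → van 5 (new)  [load 70/120]
  40 → van 2  [load 120/120]
  20 → van 1  [load 110/120]
  10 → van 1  [load 120/120]
  10 → van 3  [load 90/120]
  10 → van 3  [load 100/120]
5 vans opened.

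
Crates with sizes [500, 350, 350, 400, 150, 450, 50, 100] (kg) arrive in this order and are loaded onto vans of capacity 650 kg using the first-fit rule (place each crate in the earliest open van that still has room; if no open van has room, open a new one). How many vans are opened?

  500 → van 1 (new)  [load 500/650]
  350 → van 2 (new)  [load 350/650]
  350 → van 3 (new)  [load 350/650]
  400 → van 4 (new)  [load 400/650]
  150 → van 1  [load 650/650]
  450 → van 5 (new)  [load 450/650]
  50 → van 2  [load 400/650]
  100 → van 2  [load 500/650]
5 vans opened.

5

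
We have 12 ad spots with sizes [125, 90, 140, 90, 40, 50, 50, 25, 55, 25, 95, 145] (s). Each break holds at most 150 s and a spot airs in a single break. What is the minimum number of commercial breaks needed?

7

Total = 145 + 140 + 125 + 95 + 90 + 90 + 55 + 50 + 50 + 40 + 25 + 25 = 930 s.
Lower bound: ⌈930/150⌉ = 7 commercial breaks.
A packing using 7 commercial breaks:
  break 1: 145 = 145
  break 2: 140 = 140
  break 3: 125 + 25 = 150
  break 4: 95 + 55 = 150
  break 5: 90 + 50 = 140
  break 6: 90 + 50 = 140
  break 7: 40 + 25 = 65
This matches the lower bound, so 7 is optimal.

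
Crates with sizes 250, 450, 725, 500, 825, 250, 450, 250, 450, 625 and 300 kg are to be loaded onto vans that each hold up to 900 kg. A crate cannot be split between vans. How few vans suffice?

7

Total = 825 + 725 + 625 + 500 + 450 + 450 + 450 + 300 + 250 + 250 + 250 = 5075 kg.
Lower bound: ⌈5075/900⌉ = 6 vans.
A packing using 7 vans:
  van 1: 825 = 825
  van 2: 725 = 725
  van 3: 625 + 250 = 875
  van 4: 500 + 300 = 800
  van 5: 450 + 450 = 900
  van 6: 450 + 250 = 700
  van 7: 250 = 250
No arrangement into 6 vans stays within capacity, so 7 is optimal.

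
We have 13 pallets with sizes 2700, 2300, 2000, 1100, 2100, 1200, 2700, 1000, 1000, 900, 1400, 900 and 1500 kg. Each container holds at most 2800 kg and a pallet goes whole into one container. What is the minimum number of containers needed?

9

Total = 2700 + 2700 + 2300 + 2100 + 2000 + 1500 + 1400 + 1200 + 1100 + 1000 + 1000 + 900 + 900 = 20800 kg.
Lower bound: ⌈20800/2800⌉ = 8 containers.
A packing using 9 containers:
  container 1: 2700 = 2700
  container 2: 2700 = 2700
  container 3: 2300 = 2300
  container 4: 2100 = 2100
  container 5: 2000 = 2000
  container 6: 1500 + 1200 = 2700
  container 7: 1400 + 1100 = 2500
  container 8: 1000 + 1000 = 2000
  container 9: 900 + 900 = 1800
No arrangement into 8 containers stays within capacity, so 9 is optimal.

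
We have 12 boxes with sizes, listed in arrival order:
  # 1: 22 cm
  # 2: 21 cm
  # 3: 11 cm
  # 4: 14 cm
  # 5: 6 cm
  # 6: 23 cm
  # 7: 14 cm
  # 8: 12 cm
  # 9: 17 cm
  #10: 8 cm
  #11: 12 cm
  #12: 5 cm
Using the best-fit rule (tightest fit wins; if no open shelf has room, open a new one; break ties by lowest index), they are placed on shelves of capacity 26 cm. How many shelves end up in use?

7

  22 → shelf 1 (new)  [load 22/26]
  21 → shelf 2 (new)  [load 21/26]
  11 → shelf 3 (new)  [load 11/26]
  14 → shelf 3  [load 25/26]
  6 → shelf 4 (new)  [load 6/26]
  23 → shelf 5 (new)  [load 23/26]
  14 → shelf 4  [load 20/26]
  12 → shelf 6 (new)  [load 12/26]
  17 → shelf 7 (new)  [load 17/26]
  8 → shelf 7  [load 25/26]
  12 → shelf 6  [load 24/26]
  5 → shelf 2  [load 26/26]
7 shelves opened.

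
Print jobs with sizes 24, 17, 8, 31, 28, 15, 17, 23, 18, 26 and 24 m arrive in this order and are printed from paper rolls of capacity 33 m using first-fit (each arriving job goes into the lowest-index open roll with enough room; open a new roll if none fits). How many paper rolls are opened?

9

  24 → roll 1 (new)  [load 24/33]
  17 → roll 2 (new)  [load 17/33]
  8 → roll 1  [load 32/33]
  31 → roll 3 (new)  [load 31/33]
  28 → roll 4 (new)  [load 28/33]
  15 → roll 2  [load 32/33]
  17 → roll 5 (new)  [load 17/33]
  23 → roll 6 (new)  [load 23/33]
  18 → roll 7 (new)  [load 18/33]
  26 → roll 8 (new)  [load 26/33]
  24 → roll 9 (new)  [load 24/33]
9 paper rolls opened.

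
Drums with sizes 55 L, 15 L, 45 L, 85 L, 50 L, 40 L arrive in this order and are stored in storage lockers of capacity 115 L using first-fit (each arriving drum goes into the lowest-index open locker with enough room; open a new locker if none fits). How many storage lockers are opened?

3

  55 → locker 1 (new)  [load 55/115]
  15 → locker 1  [load 70/115]
  45 → locker 1  [load 115/115]
  85 → locker 2 (new)  [load 85/115]
  50 → locker 3 (new)  [load 50/115]
  40 → locker 3  [load 90/115]
3 storage lockers opened.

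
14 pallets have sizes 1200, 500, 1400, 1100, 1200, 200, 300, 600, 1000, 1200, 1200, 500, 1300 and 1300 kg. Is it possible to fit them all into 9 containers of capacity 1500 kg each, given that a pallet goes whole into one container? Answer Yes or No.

Total = 13000 kg; ⌈13000/1500⌉ = 9.
The bound of 9 does not rule out 9, but exhaustive search shows no assignment into 9 containers of capacity 1500 kg exists — the minimum is 10.

No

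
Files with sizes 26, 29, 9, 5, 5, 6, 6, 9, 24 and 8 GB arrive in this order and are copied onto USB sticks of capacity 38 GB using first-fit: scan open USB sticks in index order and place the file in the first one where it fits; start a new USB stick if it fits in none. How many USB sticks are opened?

  26 → USB stick 1 (new)  [load 26/38]
  29 → USB stick 2 (new)  [load 29/38]
  9 → USB stick 1  [load 35/38]
  5 → USB stick 2  [load 34/38]
  5 → USB stick 3 (new)  [load 5/38]
  6 → USB stick 3  [load 11/38]
  6 → USB stick 3  [load 17/38]
  9 → USB stick 3  [load 26/38]
  24 → USB stick 4 (new)  [load 24/38]
  8 → USB stick 3  [load 34/38]
4 USB sticks opened.

4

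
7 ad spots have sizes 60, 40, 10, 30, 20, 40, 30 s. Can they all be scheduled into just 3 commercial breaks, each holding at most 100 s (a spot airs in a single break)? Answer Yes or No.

Yes

A valid assignment using 3 commercial breaks:
  break 1: 60 + 40 = 100
  break 2: 40 + 30 + 30 = 100
  break 3: 20 + 10 = 30
Every load is within 100 s, so 3 commercial breaks suffice.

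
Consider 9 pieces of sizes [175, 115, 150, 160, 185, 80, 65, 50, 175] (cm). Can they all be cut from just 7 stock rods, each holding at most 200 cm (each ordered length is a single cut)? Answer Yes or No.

A valid assignment using 7 stock rods:
  stock rod 1: 185 = 185
  stock rod 2: 175 = 175
  stock rod 3: 175 = 175
  stock rod 4: 160 = 160
  stock rod 5: 150 + 50 = 200
  stock rod 6: 115 + 80 = 195
  stock rod 7: 65 = 65
Every load is within 200 cm, so 7 stock rods suffice.

Yes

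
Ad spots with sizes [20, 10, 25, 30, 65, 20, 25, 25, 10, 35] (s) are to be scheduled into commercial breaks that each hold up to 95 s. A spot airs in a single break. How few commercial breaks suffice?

Total = 65 + 35 + 30 + 25 + 25 + 25 + 20 + 20 + 10 + 10 = 265 s.
Lower bound: ⌈265/95⌉ = 3 commercial breaks.
A packing using 3 commercial breaks:
  break 1: 65 + 30 = 95
  break 2: 35 + 25 + 25 + 10 = 95
  break 3: 25 + 20 + 20 + 10 = 75
This matches the lower bound, so 3 is optimal.

3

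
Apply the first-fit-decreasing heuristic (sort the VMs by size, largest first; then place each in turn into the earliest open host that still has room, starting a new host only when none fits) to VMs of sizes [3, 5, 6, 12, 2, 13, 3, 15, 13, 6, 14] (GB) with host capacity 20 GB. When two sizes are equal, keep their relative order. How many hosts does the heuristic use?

5

Sorted descending: 15, 14, 13, 13, 12, 6, 6, 5, 3, 3, 2.
  15 → host 1 (new)  [load 15/20]
  14 → host 2 (new)  [load 14/20]
  13 → host 3 (new)  [load 13/20]
  13 → host 4 (new)  [load 13/20]
  12 → host 5 (new)  [load 12/20]
  6 → host 2  [load 20/20]
  6 → host 3  [load 19/20]
  5 → host 1  [load 20/20]
  3 → host 4  [load 16/20]
  3 → host 4  [load 19/20]
  2 → host 5  [load 14/20]
5 hosts opened.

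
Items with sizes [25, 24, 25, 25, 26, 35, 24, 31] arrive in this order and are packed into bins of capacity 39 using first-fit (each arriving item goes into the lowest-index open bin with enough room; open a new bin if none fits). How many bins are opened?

8

  25 → bin 1 (new)  [load 25/39]
  24 → bin 2 (new)  [load 24/39]
  25 → bin 3 (new)  [load 25/39]
  25 → bin 4 (new)  [load 25/39]
  26 → bin 5 (new)  [load 26/39]
  35 → bin 6 (new)  [load 35/39]
  24 → bin 7 (new)  [load 24/39]
  31 → bin 8 (new)  [load 31/39]
8 bins opened.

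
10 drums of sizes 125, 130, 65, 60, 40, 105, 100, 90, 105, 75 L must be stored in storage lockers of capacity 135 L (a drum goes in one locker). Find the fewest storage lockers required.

8

Total = 130 + 125 + 105 + 105 + 100 + 90 + 75 + 65 + 60 + 40 = 895 L.
Lower bound: ⌈895/135⌉ = 7 storage lockers.
A packing using 8 storage lockers:
  locker 1: 130 = 130
  locker 2: 125 = 125
  locker 3: 105 = 105
  locker 4: 105 = 105
  locker 5: 100 = 100
  locker 6: 90 + 40 = 130
  locker 7: 75 + 60 = 135
  locker 8: 65 = 65
No arrangement into 7 storage lockers stays within capacity, so 8 is optimal.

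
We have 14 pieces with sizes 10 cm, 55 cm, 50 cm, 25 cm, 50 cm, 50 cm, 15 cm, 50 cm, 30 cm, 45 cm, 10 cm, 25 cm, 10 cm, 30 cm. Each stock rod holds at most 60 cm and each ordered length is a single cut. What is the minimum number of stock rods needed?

Total = 55 + 50 + 50 + 50 + 50 + 45 + 30 + 30 + 25 + 25 + 15 + 10 + 10 + 10 = 455 cm.
Lower bound: ⌈455/60⌉ = 8 stock rods.
A packing using 8 stock rods:
  stock rod 1: 55 = 55
  stock rod 2: 50 + 10 = 60
  stock rod 3: 50 + 10 = 60
  stock rod 4: 50 + 10 = 60
  stock rod 5: 50 = 50
  stock rod 6: 45 + 15 = 60
  stock rod 7: 30 + 30 = 60
  stock rod 8: 25 + 25 = 50
This matches the lower bound, so 8 is optimal.

8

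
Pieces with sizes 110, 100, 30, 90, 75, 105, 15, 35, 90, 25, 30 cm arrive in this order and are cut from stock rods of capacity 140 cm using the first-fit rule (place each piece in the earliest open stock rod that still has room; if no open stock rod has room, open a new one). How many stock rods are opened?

  110 → stock rod 1 (new)  [load 110/140]
  100 → stock rod 2 (new)  [load 100/140]
  30 → stock rod 1  [load 140/140]
  90 → stock rod 3 (new)  [load 90/140]
  75 → stock rod 4 (new)  [load 75/140]
  105 → stock rod 5 (new)  [load 105/140]
  15 → stock rod 2  [load 115/140]
  35 → stock rod 3  [load 125/140]
  90 → stock rod 6 (new)  [load 90/140]
  25 → stock rod 2  [load 140/140]
  30 → stock rod 4  [load 105/140]
6 stock rods opened.

6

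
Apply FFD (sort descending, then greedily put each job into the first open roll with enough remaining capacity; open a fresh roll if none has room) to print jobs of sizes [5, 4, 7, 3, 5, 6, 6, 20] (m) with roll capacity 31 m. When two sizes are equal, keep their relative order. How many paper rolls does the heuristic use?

Sorted descending: 20, 7, 6, 6, 5, 5, 4, 3.
  20 → roll 1 (new)  [load 20/31]
  7 → roll 1  [load 27/31]
  6 → roll 2 (new)  [load 6/31]
  6 → roll 2  [load 12/31]
  5 → roll 2  [load 17/31]
  5 → roll 2  [load 22/31]
  4 → roll 1  [load 31/31]
  3 → roll 2  [load 25/31]
2 paper rolls opened.

2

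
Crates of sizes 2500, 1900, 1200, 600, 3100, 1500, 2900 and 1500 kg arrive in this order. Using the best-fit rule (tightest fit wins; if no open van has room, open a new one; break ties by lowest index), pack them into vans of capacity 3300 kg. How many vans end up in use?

  2500 → van 1 (new)  [load 2500/3300]
  1900 → van 2 (new)  [load 1900/3300]
  1200 → van 2  [load 3100/3300]
  600 → van 1  [load 3100/3300]
  3100 → van 3 (new)  [load 3100/3300]
  1500 → van 4 (new)  [load 1500/3300]
  2900 → van 5 (new)  [load 2900/3300]
  1500 → van 4  [load 3000/3300]
5 vans opened.

5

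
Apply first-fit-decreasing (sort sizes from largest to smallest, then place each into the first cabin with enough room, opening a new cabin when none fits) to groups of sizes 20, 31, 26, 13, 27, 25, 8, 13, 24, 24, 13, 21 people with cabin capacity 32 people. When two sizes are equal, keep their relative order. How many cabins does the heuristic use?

Sorted descending: 31, 27, 26, 25, 24, 24, 21, 20, 13, 13, 13, 8.
  31 → cabin 1 (new)  [load 31/32]
  27 → cabin 2 (new)  [load 27/32]
  26 → cabin 3 (new)  [load 26/32]
  25 → cabin 4 (new)  [load 25/32]
  24 → cabin 5 (new)  [load 24/32]
  24 → cabin 6 (new)  [load 24/32]
  21 → cabin 7 (new)  [load 21/32]
  20 → cabin 8 (new)  [load 20/32]
  13 → cabin 9 (new)  [load 13/32]
  13 → cabin 9  [load 26/32]
  13 → cabin 10 (new)  [load 13/32]
  8 → cabin 5  [load 32/32]
10 cabins opened.

10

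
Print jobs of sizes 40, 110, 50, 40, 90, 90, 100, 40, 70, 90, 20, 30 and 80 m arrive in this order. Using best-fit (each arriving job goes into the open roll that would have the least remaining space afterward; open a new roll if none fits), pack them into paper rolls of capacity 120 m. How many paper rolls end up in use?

  40 → roll 1 (new)  [load 40/120]
  110 → roll 2 (new)  [load 110/120]
  50 → roll 1  [load 90/120]
  40 → roll 3 (new)  [load 40/120]
  90 → roll 4 (new)  [load 90/120]
  90 → roll 5 (new)  [load 90/120]
  100 → roll 6 (new)  [load 100/120]
  40 → roll 3  [load 80/120]
  70 → roll 7 (new)  [load 70/120]
  90 → roll 8 (new)  [load 90/120]
  20 → roll 6  [load 120/120]
  30 → roll 1  [load 120/120]
  80 → roll 9 (new)  [load 80/120]
9 paper rolls opened.

9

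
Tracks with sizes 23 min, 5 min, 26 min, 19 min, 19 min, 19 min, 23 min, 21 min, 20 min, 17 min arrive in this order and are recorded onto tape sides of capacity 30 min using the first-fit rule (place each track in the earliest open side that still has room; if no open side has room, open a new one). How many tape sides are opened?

9

  23 → side 1 (new)  [load 23/30]
  5 → side 1  [load 28/30]
  26 → side 2 (new)  [load 26/30]
  19 → side 3 (new)  [load 19/30]
  19 → side 4 (new)  [load 19/30]
  19 → side 5 (new)  [load 19/30]
  23 → side 6 (new)  [load 23/30]
  21 → side 7 (new)  [load 21/30]
  20 → side 8 (new)  [load 20/30]
  17 → side 9 (new)  [load 17/30]
9 tape sides opened.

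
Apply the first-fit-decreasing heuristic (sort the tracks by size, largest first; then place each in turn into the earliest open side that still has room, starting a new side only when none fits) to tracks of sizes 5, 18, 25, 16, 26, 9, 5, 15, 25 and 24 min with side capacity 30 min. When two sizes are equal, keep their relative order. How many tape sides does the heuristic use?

Sorted descending: 26, 25, 25, 24, 18, 16, 15, 9, 5, 5.
  26 → side 1 (new)  [load 26/30]
  25 → side 2 (new)  [load 25/30]
  25 → side 3 (new)  [load 25/30]
  24 → side 4 (new)  [load 24/30]
  18 → side 5 (new)  [load 18/30]
  16 → side 6 (new)  [load 16/30]
  15 → side 7 (new)  [load 15/30]
  9 → side 5  [load 27/30]
  5 → side 2  [load 30/30]
  5 → side 3  [load 30/30]
7 tape sides opened.

7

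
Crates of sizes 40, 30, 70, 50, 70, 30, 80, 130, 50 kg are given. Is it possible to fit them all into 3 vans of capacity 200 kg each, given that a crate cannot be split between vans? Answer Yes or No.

Yes

A valid assignment using 3 vans:
  van 1: 130 + 70 = 200
  van 2: 80 + 70 + 50 = 200
  van 3: 50 + 40 + 30 + 30 = 150
Every load is within 200 kg, so 3 vans suffice.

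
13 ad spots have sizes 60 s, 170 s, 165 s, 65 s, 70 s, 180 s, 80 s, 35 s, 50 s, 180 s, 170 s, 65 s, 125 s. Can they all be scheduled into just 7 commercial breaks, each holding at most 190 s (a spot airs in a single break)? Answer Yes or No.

Total = 1415 s; ⌈1415/190⌉ = 8.
At least 8 commercial breaks are required, but only 7 are allowed.

No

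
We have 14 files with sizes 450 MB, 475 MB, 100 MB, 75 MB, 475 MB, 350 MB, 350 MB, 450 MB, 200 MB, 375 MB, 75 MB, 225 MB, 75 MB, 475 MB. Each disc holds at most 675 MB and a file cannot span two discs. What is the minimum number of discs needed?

8

Total = 475 + 475 + 475 + 450 + 450 + 375 + 350 + 350 + 225 + 200 + 100 + 75 + 75 + 75 = 4150 MB.
Lower bound: ⌈4150/675⌉ = 7 discs.
Also, 8 files each exceed 675/2 MB, and no two of those can share a disc, so at least 8 discs are needed.
A packing using 8 discs:
  disc 1: 475 + 200 = 675
  disc 2: 475 + 100 + 75 = 650
  disc 3: 475 + 75 + 75 = 625
  disc 4: 450 + 225 = 675
  disc 5: 450 = 450
  disc 6: 375 = 375
  disc 7: 350 = 350
  disc 8: 350 = 350
This matches the lower bound, so 8 is optimal.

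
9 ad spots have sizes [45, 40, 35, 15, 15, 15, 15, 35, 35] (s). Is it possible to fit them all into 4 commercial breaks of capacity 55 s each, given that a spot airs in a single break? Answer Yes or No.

No

Total = 250 s; ⌈250/55⌉ = 5.
At least 5 commercial breaks are required, but only 4 are allowed.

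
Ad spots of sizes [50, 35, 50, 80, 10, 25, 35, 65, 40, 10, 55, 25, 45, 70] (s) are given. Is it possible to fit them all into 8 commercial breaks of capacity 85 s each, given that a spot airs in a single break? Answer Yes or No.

Yes

A valid assignment using 8 commercial breaks:
  break 1: 80 = 80
  break 2: 70 + 10 = 80
  break 3: 65 + 10 = 75
  break 4: 55 + 25 = 80
  break 5: 50 + 35 = 85
  break 6: 50 + 35 = 85
  break 7: 45 + 40 = 85
  break 8: 25 = 25
Every load is within 85 s, so 8 commercial breaks suffice.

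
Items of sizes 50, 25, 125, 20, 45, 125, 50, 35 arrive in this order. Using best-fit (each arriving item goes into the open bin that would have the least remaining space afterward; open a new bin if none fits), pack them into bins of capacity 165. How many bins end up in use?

  50 → bin 1 (new)  [load 50/165]
  25 → bin 1  [load 75/165]
  125 → bin 2 (new)  [load 125/165]
  20 → bin 2  [load 145/165]
  45 → bin 1  [load 120/165]
  125 → bin 3 (new)  [load 125/165]
  50 → bin 4 (new)  [load 50/165]
  35 → bin 3  [load 160/165]
4 bins opened.

4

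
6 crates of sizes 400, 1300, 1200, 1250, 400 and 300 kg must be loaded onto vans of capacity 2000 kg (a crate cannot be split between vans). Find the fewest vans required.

Total = 1300 + 1250 + 1200 + 400 + 400 + 300 = 4850 kg.
Lower bound: ⌈4850/2000⌉ = 3 vans.
A packing using 3 vans:
  van 1: 1300 + 400 + 300 = 2000
  van 2: 1250 + 400 = 1650
  van 3: 1200 = 1200
This matches the lower bound, so 3 is optimal.

3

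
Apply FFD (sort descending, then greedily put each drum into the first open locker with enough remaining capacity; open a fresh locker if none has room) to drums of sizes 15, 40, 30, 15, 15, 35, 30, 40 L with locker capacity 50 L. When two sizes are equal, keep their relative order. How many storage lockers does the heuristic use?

5

Sorted descending: 40, 40, 35, 30, 30, 15, 15, 15.
  40 → locker 1 (new)  [load 40/50]
  40 → locker 2 (new)  [load 40/50]
  35 → locker 3 (new)  [load 35/50]
  30 → locker 4 (new)  [load 30/50]
  30 → locker 5 (new)  [load 30/50]
  15 → locker 3  [load 50/50]
  15 → locker 4  [load 45/50]
  15 → locker 5  [load 45/50]
5 storage lockers opened.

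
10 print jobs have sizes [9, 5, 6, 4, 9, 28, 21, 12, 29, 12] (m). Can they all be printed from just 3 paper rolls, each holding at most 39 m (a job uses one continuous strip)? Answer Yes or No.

Total = 135 m; ⌈135/39⌉ = 4.
At least 4 paper rolls are required, but only 3 are allowed.

No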